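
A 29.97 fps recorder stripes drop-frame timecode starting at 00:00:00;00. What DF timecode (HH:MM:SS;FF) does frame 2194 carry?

Each 10-minute DF block holds 10 × 60 × 30 − 9 × 2 = 17982 frames. 2194 ÷ 17982 → 0 full blocks, remainder 2194.
Within the partial block the first minute is 1800 frames and each further minute 1798, so 1 further minute boundary passed. Total skipped labels = 18 × 0 + 2 × 1 = 2.
Non-drop label index = 2194 + 2 = 2196; at 30 labels/s that is 00:01:13:06, i.e. DF 00:01:13;06.

00:01:13;06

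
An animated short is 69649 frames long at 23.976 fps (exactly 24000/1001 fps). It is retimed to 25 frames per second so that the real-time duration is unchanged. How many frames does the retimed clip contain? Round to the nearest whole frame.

72624 frames

Frames at target rate = 69649 × (25) / (24000/1001) = 69718649/960 ≈ 72623.593.
Nearest whole frame: 72624.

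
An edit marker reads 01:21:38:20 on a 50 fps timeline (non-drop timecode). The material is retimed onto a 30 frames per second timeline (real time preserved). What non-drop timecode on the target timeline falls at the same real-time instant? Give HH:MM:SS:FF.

Source frame index: (1×3600 + 21×60 + 38) × 50 + 20 = 244920.
Real time: 244920 / (50) = 24492/5 s.
Target frame: (24492/5) × (30) = 146952.
At 30 labels/s: frame 146952 → 01:21:38:12.

01:21:38:12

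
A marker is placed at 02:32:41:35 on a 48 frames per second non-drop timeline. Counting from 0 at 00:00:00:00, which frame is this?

439763

Total seconds to the label: (2 × 3600 + 32 × 60 + 41) = 9161.
Frame index = 9161 × 48 + 35 = 439763.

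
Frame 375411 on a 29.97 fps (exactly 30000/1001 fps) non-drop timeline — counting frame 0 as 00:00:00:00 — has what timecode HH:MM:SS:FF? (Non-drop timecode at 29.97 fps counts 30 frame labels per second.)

03:28:33:21

375411 ÷ 30 = 12513 full seconds, remainder 21 frames.
12513 s = 3 h 28 min 33 s.
Timecode: 03:28:33:21.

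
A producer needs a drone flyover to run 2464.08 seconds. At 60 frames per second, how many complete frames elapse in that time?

Frames = 2464.08 × 60 = 739224/5 ≈ 147844.8000.
Complete frames: 147844.

147844 frames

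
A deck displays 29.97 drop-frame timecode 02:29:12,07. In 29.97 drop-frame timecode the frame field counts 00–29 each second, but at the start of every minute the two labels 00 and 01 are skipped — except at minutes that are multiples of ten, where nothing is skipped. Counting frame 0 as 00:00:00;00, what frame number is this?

Complete 10-minute blocks: 14, each 17982 frames → 251748.
Remaining 9 whole minutes in the current block: 1800 + 8 × 1798 = 16184 frames.
Within the current minute: 12 × 30 + 7 − 2 = 365 (labels ;00/;01 skipped at this minute). Total = 251748 + 16184 + 365 = 268297.

268297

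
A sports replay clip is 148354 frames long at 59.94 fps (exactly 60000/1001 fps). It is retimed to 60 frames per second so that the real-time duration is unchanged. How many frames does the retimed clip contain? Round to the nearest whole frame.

Frames at target rate = 148354 × (60) / (60000/1001) = 74251177/500 ≈ 148502.354.
Nearest whole frame: 148502.

148502 frames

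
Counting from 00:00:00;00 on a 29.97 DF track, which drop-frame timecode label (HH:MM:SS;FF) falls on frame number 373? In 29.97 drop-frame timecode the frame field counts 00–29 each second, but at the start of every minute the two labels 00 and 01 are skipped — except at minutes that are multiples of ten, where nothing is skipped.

Each 10-minute DF block holds 10 × 60 × 30 − 9 × 2 = 17982 frames. 373 ÷ 17982 → 0 full blocks, remainder 373.
Within the partial block the first minute is 1800 frames and each further minute 1798, so 0 further minute boundaries passed. Total skipped labels = 18 × 0 + 2 × 0 = 0.
Non-drop label index = 373 + 0 = 373; at 30 labels/s that is 00:00:12:13, i.e. DF 00:00:12;13.

00:00:12;13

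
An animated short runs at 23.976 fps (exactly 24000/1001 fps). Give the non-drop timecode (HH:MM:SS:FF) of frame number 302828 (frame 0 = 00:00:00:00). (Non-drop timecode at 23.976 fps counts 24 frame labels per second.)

03:30:17:20

302828 ÷ 24 = 12617 full seconds, remainder 20 frames.
12617 s = 3 h 30 min 17 s.
Timecode: 03:30:17:20.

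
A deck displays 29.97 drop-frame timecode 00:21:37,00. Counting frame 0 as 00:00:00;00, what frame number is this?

As if non-drop at 30 labels/s: (0 × 3600 + 21 × 60 + 37) × 30 + 0 = 38910.
Minute boundaries passed: 21; those not divisible by 10: 21 − 2 = 19; dropped labels = 2 × 19 = 38.
Actual frame index = 38910 − 38 = 38872.

38872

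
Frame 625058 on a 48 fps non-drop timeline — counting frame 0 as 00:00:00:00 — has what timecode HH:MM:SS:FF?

03:37:02:02

625058 ÷ 48 = 13022 full seconds, remainder 2 frames.
13022 s = 3 h 37 min 2 s.
Timecode: 03:37:02:02.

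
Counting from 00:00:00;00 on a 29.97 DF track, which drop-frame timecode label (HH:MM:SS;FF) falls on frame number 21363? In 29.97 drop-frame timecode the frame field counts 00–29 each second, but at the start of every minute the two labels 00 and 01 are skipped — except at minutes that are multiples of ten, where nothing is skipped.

Ten DF minutes hold 17982 frames, so frame 21363 lies in block 1 (frames 17982–35963) with 3381 frames into that block.
The block's first minute is 1800 frames and the rest 1798 each; 3381 frames reaches minute 1, so 1 × 18 + 1 × 2 = 20 labels have been skipped so far.
Adding those back, label number 21363 + 20 = 21383 at 30 labels/s is 712 s + 23 f = 0 h 11 min 52 s frame 23, i.e. 00:11:52;23.

00:11:52;23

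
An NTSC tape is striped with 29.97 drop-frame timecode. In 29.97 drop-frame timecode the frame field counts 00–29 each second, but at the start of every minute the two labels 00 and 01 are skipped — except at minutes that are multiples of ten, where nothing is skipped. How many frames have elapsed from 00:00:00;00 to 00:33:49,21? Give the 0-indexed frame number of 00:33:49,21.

Complete 10-minute blocks: 3, each 17982 frames → 53946.
Remaining 3 whole minutes in the current block: 1800 + 2 × 1798 = 5396 frames.
Within the current minute: 49 × 30 + 21 − 2 = 1489 (labels ;00/;01 skipped at this minute). Total = 53946 + 5396 + 1489 = 60831.

60831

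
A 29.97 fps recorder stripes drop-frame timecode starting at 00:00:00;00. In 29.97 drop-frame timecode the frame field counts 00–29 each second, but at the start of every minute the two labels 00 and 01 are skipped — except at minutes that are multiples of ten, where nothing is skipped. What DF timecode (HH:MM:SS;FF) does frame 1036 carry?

Each 10-minute DF block holds 10 × 60 × 30 − 9 × 2 = 17982 frames. 1036 ÷ 17982 → 0 full blocks, remainder 1036.
Within the partial block the first minute is 1800 frames and each further minute 1798, so 0 further minute boundaries passed. Total skipped labels = 18 × 0 + 2 × 0 = 0.
Non-drop label index = 1036 + 0 = 1036; at 30 labels/s that is 00:00:34:16, i.e. DF 00:00:34;16.

00:00:34;16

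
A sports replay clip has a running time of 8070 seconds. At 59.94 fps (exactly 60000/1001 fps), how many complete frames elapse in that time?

Frames = 8070 × 60000/1001 = 484200000/1001 ≈ 483716.2837.
Complete frames: 483716.

483716 frames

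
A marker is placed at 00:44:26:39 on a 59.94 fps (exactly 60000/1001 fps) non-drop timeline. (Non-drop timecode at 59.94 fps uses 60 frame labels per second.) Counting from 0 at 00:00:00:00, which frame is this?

frame 159999

Total seconds to the label: (0 × 3600 + 44 × 60 + 26) = 2666.
Frame index = 2666 × 60 + 39 = 159999.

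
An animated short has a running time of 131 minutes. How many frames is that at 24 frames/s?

131 min = 7860 s.
Frames = 7860 × 24 = 188640.

188640 frames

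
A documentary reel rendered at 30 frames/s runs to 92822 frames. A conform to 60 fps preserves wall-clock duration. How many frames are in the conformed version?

Frames at target rate = 92822 × (60) / (30) = 185644.

185644 frames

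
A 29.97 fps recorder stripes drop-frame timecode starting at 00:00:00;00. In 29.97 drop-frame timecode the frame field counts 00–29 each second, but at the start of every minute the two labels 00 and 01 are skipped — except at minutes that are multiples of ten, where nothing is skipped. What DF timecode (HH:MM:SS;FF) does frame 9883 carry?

00:05:29;23

Ten DF minutes hold 17982 frames, so frame 9883 lies in block 0 (frames 0–17981) with 9883 frames into that block.
The block's first minute is 1800 frames and the rest 1798 each; 9883 frames reaches minute 5, so 0 × 18 + 5 × 2 = 10 labels have been skipped so far.
Adding those back, label number 9883 + 10 = 9893 at 30 labels/s is 329 s + 23 f = 0 h 5 min 29 s frame 23, i.e. 00:05:29;23.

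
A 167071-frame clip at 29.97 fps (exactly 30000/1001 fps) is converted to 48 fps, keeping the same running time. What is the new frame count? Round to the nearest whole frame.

Frames at target rate = 167071 × (48) / (30000/1001) = 167238071/625 ≈ 267580.914.
Nearest whole frame: 267581.

267581 frames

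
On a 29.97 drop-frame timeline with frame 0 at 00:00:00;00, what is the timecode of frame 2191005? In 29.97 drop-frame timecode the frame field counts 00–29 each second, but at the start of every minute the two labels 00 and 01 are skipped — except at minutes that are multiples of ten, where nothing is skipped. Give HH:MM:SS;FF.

Each 10-minute DF block holds 10 × 60 × 30 − 9 × 2 = 17982 frames. 2191005 ÷ 17982 → 121 full blocks, remainder 15183.
Within the partial block the first minute is 1800 frames and each further minute 1798, so 8 further minute boundaries passed. Total skipped labels = 18 × 121 + 2 × 8 = 2194.
Non-drop label index = 2191005 + 2194 = 2193199; at 30 labels/s that is 20:18:26:19, i.e. DF 20:18:26;19.

20:18:26;19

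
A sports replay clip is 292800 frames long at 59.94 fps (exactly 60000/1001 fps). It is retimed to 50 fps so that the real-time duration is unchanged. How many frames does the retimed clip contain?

Target frames = source frames × (target rate / source rate) = 292800 × (50)/(60000/1001) = 292800 × 1001/1200 = 244244.

244244 frames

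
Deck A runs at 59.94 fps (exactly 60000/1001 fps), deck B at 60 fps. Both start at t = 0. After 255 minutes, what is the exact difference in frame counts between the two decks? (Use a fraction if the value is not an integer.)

255 min = 15300 s.
A emits 60000/1001 × 15300 = 918000000/1001 frames; B emits 60 × 15300 = 918000.
Difference = 918000/1001 frames (≈ 917.0829); B is ahead of A.

918000/1001 frames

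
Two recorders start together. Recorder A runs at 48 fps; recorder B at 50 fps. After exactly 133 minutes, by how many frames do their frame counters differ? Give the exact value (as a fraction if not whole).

15960 frames

133 min = 7980 s.
A emits 48 × 7980 = 383040 frames; B emits 50 × 7980 = 399000.
Difference = 15960 frames; B is ahead of A.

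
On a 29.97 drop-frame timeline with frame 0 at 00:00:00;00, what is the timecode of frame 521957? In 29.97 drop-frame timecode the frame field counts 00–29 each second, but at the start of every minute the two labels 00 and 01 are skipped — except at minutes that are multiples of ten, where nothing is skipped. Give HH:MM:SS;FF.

Ten DF minutes hold 17982 frames, so frame 521957 lies in block 29 (frames 521478–539459) with 479 frames into that block.
The block's first minute is 1800 frames and the rest 1798 each; 479 frames reaches minute 0, so 29 × 18 + 0 × 2 = 522 labels have been skipped so far.
Adding those back, label number 521957 + 522 = 522479 at 30 labels/s is 17415 s + 29 f = 4 h 50 min 15 s frame 29, i.e. 04:50:15;29.

04:50:15;29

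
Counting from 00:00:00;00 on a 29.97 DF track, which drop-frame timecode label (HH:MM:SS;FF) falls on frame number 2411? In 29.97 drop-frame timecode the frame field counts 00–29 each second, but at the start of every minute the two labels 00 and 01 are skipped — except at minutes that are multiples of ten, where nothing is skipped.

Ten DF minutes hold 17982 frames, so frame 2411 lies in block 0 (frames 0–17981) with 2411 frames into that block.
The block's first minute is 1800 frames and the rest 1798 each; 2411 frames reaches minute 1, so 0 × 18 + 1 × 2 = 2 labels have been skipped so far.
Adding those back, label number 2411 + 2 = 2413 at 30 labels/s is 80 s + 13 f = 0 h 1 min 20 s frame 13, i.e. 00:01:20;13.

00:01:20;13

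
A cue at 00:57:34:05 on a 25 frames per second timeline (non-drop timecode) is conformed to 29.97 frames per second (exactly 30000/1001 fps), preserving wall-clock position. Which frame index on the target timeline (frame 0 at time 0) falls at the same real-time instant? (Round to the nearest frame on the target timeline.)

frame 103522

Source frame index: (0×3600 + 57×60 + 34) × 25 + 5 = 86355.
Real time: 86355 / (25) = 17271/5 s.
Target frame: (17271/5) × (30000/1001) = 103626000/1001 ≈ 103522.478 → 103522.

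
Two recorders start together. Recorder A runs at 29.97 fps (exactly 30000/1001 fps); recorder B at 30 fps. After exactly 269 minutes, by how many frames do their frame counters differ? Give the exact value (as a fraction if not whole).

484200/1001 frames

269 min = 16140 s.
A emits 30000/1001 × 16140 = 484200000/1001 frames; B emits 30 × 16140 = 484200.
Difference = 484200/1001 frames (≈ 483.7163); B is ahead of A.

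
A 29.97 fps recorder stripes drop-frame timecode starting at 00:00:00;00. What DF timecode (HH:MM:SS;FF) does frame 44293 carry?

00:24:37;27

Each 10-minute DF block holds 10 × 60 × 30 − 9 × 2 = 17982 frames. 44293 ÷ 17982 → 2 full blocks, remainder 8329.
Within the partial block the first minute is 1800 frames and each further minute 1798, so 4 further minute boundaries passed. Total skipped labels = 18 × 2 + 2 × 4 = 44.
Non-drop label index = 44293 + 44 = 44337; at 30 labels/s that is 00:24:37:27, i.e. DF 00:24:37;27.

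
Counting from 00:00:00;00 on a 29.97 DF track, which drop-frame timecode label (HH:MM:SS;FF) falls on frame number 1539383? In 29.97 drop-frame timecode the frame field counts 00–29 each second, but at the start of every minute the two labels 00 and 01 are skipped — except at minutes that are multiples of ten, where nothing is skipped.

Each 10-minute DF block holds 10 × 60 × 30 − 9 × 2 = 17982 frames. 1539383 ÷ 17982 → 85 full blocks, remainder 10913.
Within the partial block the first minute is 1800 frames and each further minute 1798, so 6 further minute boundaries passed. Total skipped labels = 18 × 85 + 2 × 6 = 1542.
Non-drop label index = 1539383 + 1542 = 1540925; at 30 labels/s that is 14:16:04:05, i.e. DF 14:16:04;05.

14:16:04;05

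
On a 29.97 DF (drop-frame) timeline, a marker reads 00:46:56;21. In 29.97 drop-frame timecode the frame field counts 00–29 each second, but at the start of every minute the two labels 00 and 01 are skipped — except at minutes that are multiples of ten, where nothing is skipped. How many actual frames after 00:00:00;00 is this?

84417

As if non-drop at 30 labels/s: (0 × 3600 + 46 × 60 + 56) × 30 + 21 = 84501.
Minute boundaries passed: 46; those not divisible by 10: 46 − 4 = 42; dropped labels = 2 × 42 = 84.
Actual frame index = 84501 − 84 = 84417.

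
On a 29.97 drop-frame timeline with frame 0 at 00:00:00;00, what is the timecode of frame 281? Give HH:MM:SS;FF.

Each 10-minute DF block holds 10 × 60 × 30 − 9 × 2 = 17982 frames. 281 ÷ 17982 → 0 full blocks, remainder 281.
Within the partial block the first minute is 1800 frames and each further minute 1798, so 0 further minute boundaries passed. Total skipped labels = 18 × 0 + 2 × 0 = 0.
Non-drop label index = 281 + 0 = 281; at 30 labels/s that is 00:00:09:11, i.e. DF 00:00:09;11.

00:00:09;11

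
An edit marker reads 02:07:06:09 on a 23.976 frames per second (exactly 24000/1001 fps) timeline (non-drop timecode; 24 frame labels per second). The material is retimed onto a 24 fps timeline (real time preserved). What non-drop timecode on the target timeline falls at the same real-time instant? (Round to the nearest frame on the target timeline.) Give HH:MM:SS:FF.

02:07:14:00

Source frame index: (2×3600 + 7×60 + 6) × 24 + 9 = 183033.
Real time: 183033 / (24000/1001) = 61072011/8000 s.
Target frame: (61072011/8000) × (24) = 183216033/1000 ≈ 183216.033 → 183216.
At 24 labels/s: frame 183216 → 02:07:14:00.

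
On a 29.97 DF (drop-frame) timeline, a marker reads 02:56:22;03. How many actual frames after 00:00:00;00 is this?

317145

Complete 10-minute blocks: 17, each 17982 frames → 305694.
Remaining 6 whole minutes in the current block: 1800 + 5 × 1798 = 10790 frames.
Within the current minute: 22 × 30 + 3 − 2 = 661 (labels ;00/;01 skipped at this minute). Total = 305694 + 10790 + 661 = 317145.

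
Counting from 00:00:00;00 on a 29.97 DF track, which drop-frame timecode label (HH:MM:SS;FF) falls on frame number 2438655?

Each 10-minute DF block holds 10 × 60 × 30 − 9 × 2 = 17982 frames. 2438655 ÷ 17982 → 135 full blocks, remainder 11085.
Within the partial block the first minute is 1800 frames and each further minute 1798, so 6 further minute boundaries passed. Total skipped labels = 18 × 135 + 2 × 6 = 2442.
Non-drop label index = 2438655 + 2442 = 2441097; at 30 labels/s that is 22:36:09:27, i.e. DF 22:36:09;27.

22:36:09;27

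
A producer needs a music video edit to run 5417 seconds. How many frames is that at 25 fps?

Frames = 5417 × 25 = 135425.

135425 frames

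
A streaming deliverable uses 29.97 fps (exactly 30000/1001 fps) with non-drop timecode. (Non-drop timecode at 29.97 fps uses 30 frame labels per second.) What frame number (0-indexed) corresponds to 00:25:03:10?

45100

Total seconds to the label: (0 × 3600 + 25 × 60 + 3) = 1503.
Frame index = 1503 × 30 + 10 = 45100.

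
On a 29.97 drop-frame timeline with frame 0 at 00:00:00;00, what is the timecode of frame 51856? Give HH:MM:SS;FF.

Ten DF minutes hold 17982 frames, so frame 51856 lies in block 2 (frames 35964–53945) with 15892 frames into that block.
The block's first minute is 1800 frames and the rest 1798 each; 15892 frames reaches minute 8, so 2 × 18 + 8 × 2 = 52 labels have been skipped so far.
Adding those back, label number 51856 + 52 = 51908 at 30 labels/s is 1730 s + 8 f = 0 h 28 min 50 s frame 8, i.e. 00:28:50;08.

00:28:50;08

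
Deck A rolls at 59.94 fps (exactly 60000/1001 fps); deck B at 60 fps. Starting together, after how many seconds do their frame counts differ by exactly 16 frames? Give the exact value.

4004/15 seconds

The gap grows by |60 − 60000/1001| = 60/1001 frames per second.
Time for a 16-frame gap: 16 ÷ (60/1001) = 4004/15 s.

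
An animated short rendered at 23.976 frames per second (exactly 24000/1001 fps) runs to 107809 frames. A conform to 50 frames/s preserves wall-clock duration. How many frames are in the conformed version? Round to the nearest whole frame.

224827 frames

Frames at target rate = 107809 × (50) / (24000/1001) = 107916809/480 ≈ 224826.685.
Nearest whole frame: 224827.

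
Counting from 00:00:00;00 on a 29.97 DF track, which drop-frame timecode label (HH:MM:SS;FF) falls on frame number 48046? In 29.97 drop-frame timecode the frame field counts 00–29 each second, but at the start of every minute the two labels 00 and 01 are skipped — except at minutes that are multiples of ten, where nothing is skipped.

Each 10-minute DF block holds 10 × 60 × 30 − 9 × 2 = 17982 frames. 48046 ÷ 17982 → 2 full blocks, remainder 12082.
Within the partial block the first minute is 1800 frames and each further minute 1798, so 6 further minute boundaries passed. Total skipped labels = 18 × 2 + 2 × 6 = 48.
Non-drop label index = 48046 + 48 = 48094; at 30 labels/s that is 00:26:43:04, i.e. DF 00:26:43;04.

00:26:43;04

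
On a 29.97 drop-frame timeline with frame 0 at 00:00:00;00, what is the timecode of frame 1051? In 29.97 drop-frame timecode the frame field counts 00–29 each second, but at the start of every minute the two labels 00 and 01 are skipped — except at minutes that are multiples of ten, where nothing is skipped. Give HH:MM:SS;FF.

00:00:35;01

Each 10-minute DF block holds 10 × 60 × 30 − 9 × 2 = 17982 frames. 1051 ÷ 17982 → 0 full blocks, remainder 1051.
Within the partial block the first minute is 1800 frames and each further minute 1798, so 0 further minute boundaries passed. Total skipped labels = 18 × 0 + 2 × 0 = 0.
Non-drop label index = 1051 + 0 = 1051; at 30 labels/s that is 00:00:35:01, i.e. DF 00:00:35;01.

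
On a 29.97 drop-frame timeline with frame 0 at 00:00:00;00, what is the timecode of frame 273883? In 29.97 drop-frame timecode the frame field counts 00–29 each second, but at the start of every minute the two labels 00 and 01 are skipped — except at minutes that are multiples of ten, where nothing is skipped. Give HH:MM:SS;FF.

Ten DF minutes hold 17982 frames, so frame 273883 lies in block 15 (frames 269730–287711) with 4153 frames into that block.
The block's first minute is 1800 frames and the rest 1798 each; 4153 frames reaches minute 2, so 15 × 18 + 2 × 2 = 274 labels have been skipped so far.
Adding those back, label number 273883 + 274 = 274157 at 30 labels/s is 9138 s + 17 f = 2 h 32 min 18 s frame 17, i.e. 02:32:18;17.

02:32:18;17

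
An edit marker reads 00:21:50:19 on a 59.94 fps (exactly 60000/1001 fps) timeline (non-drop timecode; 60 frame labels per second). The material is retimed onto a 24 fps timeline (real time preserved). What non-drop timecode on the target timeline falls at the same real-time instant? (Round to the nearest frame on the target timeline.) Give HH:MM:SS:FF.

00:21:51:15

Source frame index: (0×3600 + 21×60 + 50) × 60 + 19 = 78619.
Real time: 78619 / (60000/1001) = 78697619/60000 s.
Target frame: (78697619/60000) × (24) = 78697619/2500 ≈ 31479.048 → 31479.
At 24 labels/s: frame 31479 → 00:21:51:15.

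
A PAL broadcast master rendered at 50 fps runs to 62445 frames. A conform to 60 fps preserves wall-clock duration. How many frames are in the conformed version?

Target frames = source frames × (target rate / source rate) = 62445 × (60)/(50) = 62445 × 6/5 = 74934.

74934 frames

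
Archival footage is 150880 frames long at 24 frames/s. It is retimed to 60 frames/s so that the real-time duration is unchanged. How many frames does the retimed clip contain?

Target frames = source frames × (target rate / source rate) = 150880 × (60)/(24) = 150880 × 5/2 = 377200.

377200 frames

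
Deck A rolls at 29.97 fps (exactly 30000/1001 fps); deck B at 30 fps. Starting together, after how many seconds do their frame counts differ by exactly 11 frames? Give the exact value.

11011/30 seconds

The gap grows by |30 − 30000/1001| = 30/1001 frames per second.
Time for a 11-frame gap: 11 ÷ (30/1001) = 11011/30 s.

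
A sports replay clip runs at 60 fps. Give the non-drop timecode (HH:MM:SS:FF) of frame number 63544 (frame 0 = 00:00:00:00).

00:17:39:04

63544 ÷ 60 = 1059 full seconds, remainder 4 frames.
1059 s = 0 h 17 min 39 s.
Timecode: 00:17:39:04.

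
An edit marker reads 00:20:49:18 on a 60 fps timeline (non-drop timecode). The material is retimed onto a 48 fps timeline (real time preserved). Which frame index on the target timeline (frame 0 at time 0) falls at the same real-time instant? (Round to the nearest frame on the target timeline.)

Source frame index: (0×3600 + 20×60 + 49) × 60 + 18 = 74958.
Real time: 74958 / (60) = 12493/10 s.
Target frame: (12493/10) × (48) = 299832/5 ≈ 59966.400 → 59966.

frame 59966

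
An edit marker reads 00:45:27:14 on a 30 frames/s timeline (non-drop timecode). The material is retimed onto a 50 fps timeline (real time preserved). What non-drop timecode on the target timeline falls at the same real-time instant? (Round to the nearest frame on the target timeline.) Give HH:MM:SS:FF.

00:45:27:23

Source frame index: (0×3600 + 45×60 + 27) × 30 + 14 = 81824.
Real time: 81824 / (30) = 40912/15 s.
Target frame: (40912/15) × (50) = 409120/3 ≈ 136373.333 → 136373.
At 50 labels/s: frame 136373 → 00:45:27:23.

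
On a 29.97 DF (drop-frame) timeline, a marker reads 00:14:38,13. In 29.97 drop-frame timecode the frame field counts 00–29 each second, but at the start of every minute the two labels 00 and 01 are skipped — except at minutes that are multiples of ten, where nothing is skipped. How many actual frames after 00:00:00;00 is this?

26327

Complete 10-minute blocks: 1, each 17982 frames → 17982.
Remaining 4 whole minutes in the current block: 1800 + 3 × 1798 = 7194 frames.
Within the current minute: 38 × 30 + 13 − 2 = 1151 (labels ;00/;01 skipped at this minute). Total = 17982 + 7194 + 1151 = 26327.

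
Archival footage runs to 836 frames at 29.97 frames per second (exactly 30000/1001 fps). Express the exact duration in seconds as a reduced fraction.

Running time = 836 ÷ (30000/1001) = 836 × 1001/30000 = 209209/7500 s.

209209/7500 seconds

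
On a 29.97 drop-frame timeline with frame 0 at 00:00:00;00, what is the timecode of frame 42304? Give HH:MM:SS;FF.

00:23:31;16

Ten DF minutes hold 17982 frames, so frame 42304 lies in block 2 (frames 35964–53945) with 6340 frames into that block.
The block's first minute is 1800 frames and the rest 1798 each; 6340 frames reaches minute 3, so 2 × 18 + 3 × 2 = 42 labels have been skipped so far.
Adding those back, label number 42304 + 42 = 42346 at 30 labels/s is 1411 s + 16 f = 0 h 23 min 31 s frame 16, i.e. 00:23:31;16.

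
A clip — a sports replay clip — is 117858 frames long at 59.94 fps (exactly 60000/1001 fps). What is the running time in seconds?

Running time = 117858 / (60000/1001) = 1966.2643 s.

1966.2643 seconds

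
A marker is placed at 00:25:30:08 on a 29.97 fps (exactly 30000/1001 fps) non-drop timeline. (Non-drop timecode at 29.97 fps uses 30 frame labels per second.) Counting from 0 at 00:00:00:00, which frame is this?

Total seconds to the label: (0 × 3600 + 25 × 60 + 30) = 1530.
Frame index = 1530 × 30 + 8 = 45908.

frame 45908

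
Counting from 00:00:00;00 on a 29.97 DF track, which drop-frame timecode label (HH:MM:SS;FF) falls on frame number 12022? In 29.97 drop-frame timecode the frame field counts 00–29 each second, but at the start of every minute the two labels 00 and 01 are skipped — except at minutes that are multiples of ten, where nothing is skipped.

Each 10-minute DF block holds 10 × 60 × 30 − 9 × 2 = 17982 frames. 12022 ÷ 17982 → 0 full blocks, remainder 12022.
Within the partial block the first minute is 1800 frames and each further minute 1798, so 6 further minute boundaries passed. Total skipped labels = 18 × 0 + 2 × 6 = 12.
Non-drop label index = 12022 + 12 = 12034; at 30 labels/s that is 00:06:41:04, i.e. DF 00:06:41;04.

00:06:41;04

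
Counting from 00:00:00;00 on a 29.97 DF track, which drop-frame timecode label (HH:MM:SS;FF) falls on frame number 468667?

04:20:37;25

Ten DF minutes hold 17982 frames, so frame 468667 lies in block 26 (frames 467532–485513) with 1135 frames into that block.
The block's first minute is 1800 frames and the rest 1798 each; 1135 frames reaches minute 0, so 26 × 18 + 0 × 2 = 468 labels have been skipped so far.
Adding those back, label number 468667 + 468 = 469135 at 30 labels/s is 15637 s + 25 f = 4 h 20 min 37 s frame 25, i.e. 04:20:37;25.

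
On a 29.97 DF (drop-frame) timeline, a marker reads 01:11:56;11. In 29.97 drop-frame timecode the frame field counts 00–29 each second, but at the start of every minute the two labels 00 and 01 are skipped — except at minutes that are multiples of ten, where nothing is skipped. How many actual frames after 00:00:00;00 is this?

As if non-drop at 30 labels/s: (1 × 3600 + 11 × 60 + 56) × 30 + 11 = 129491.
Minute boundaries passed: 71; those not divisible by 10: 71 − 7 = 64; dropped labels = 2 × 64 = 128.
Actual frame index = 129491 − 128 = 129363.

129363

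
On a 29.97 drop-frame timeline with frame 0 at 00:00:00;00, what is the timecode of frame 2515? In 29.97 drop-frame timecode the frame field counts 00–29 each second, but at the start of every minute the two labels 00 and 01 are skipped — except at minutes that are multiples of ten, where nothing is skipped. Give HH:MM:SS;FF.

00:01:23;27

Ten DF minutes hold 17982 frames, so frame 2515 lies in block 0 (frames 0–17981) with 2515 frames into that block.
The block's first minute is 1800 frames and the rest 1798 each; 2515 frames reaches minute 1, so 0 × 18 + 1 × 2 = 2 labels have been skipped so far.
Adding those back, label number 2515 + 2 = 2517 at 30 labels/s is 83 s + 27 f = 0 h 1 min 23 s frame 27, i.e. 00:01:23;27.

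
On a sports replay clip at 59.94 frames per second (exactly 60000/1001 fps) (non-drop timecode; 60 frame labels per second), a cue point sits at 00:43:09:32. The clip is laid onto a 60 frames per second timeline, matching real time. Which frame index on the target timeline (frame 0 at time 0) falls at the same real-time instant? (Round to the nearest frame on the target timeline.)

Source frame index: (0×3600 + 43×60 + 9) × 60 + 32 = 155372.
Real time: 155372 / (60000/1001) = 38881843/15000 s.
Target frame: (38881843/15000) × (60) = 38881843/250 ≈ 155527.372 → 155527.

frame 155527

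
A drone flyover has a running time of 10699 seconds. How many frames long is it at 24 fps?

Frames = 10699 × 24 = 256776.

256776 frames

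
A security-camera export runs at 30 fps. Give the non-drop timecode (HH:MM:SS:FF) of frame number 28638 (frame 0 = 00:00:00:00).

28638 ÷ 30 = 954 full seconds, remainder 18 frames.
954 s = 0 h 15 min 54 s.
Timecode: 00:15:54:18.

00:15:54:18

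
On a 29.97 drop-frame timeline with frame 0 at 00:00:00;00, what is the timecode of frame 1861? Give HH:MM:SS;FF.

00:01:02;03

Ten DF minutes hold 17982 frames, so frame 1861 lies in block 0 (frames 0–17981) with 1861 frames into that block.
The block's first minute is 1800 frames and the rest 1798 each; 1861 frames reaches minute 1, so 0 × 18 + 1 × 2 = 2 labels have been skipped so far.
Adding those back, label number 1861 + 2 = 1863 at 30 labels/s is 62 s + 3 f = 0 h 1 min 2 s frame 3, i.e. 00:01:02;03.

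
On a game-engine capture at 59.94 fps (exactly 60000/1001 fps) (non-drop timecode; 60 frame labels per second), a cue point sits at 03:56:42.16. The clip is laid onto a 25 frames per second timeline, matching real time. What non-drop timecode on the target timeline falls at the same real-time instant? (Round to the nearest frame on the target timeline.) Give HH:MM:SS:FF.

03:56:56:12

Source frame index: (3×3600 + 56×60 + 42) × 60 + 16 = 852136.
Real time: 852136 / (60000/1001) = 106623517/7500 s.
Target frame: (106623517/7500) × (25) = 106623517/300 ≈ 355411.723 → 355412.
At 25 labels/s: frame 355412 → 03:56:56:12.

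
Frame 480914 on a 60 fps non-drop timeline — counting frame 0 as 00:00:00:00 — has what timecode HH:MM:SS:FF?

480914 ÷ 60 = 8015 full seconds, remainder 14 frames.
8015 s = 2 h 13 min 35 s.
Timecode: 02:13:35:14.

02:13:35:14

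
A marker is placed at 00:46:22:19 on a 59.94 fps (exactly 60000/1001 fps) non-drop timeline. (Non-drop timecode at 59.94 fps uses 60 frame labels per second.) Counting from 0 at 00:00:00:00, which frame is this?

frame 166939

Total seconds to the label: (0 × 3600 + 46 × 60 + 22) = 2782.
Frame index = 2782 × 60 + 19 = 166939.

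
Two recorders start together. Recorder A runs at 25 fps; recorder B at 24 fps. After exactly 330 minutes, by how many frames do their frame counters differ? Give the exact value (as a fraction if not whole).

19800 frames

330 min = 19800 s.
A emits 25 × 19800 = 495000 frames; B emits 24 × 19800 = 475200.
Difference = 19800 frames; B is behind A.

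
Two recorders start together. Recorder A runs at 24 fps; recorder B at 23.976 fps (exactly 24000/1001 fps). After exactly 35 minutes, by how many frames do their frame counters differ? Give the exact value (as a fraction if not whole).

35 min = 2100 s.
A emits 24 × 2100 = 50400 frames; B emits 24000/1001 × 2100 = 7200000/143.
Difference = 7200/143 frames (≈ 50.3497); B is behind A.

7200/143 frames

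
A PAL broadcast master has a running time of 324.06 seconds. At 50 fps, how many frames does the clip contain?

Frames = 324.06 × 50 = 16203.

16203 frames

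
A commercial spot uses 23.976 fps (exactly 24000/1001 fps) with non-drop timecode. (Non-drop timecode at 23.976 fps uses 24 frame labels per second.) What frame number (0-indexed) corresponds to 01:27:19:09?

frame 125745

Total seconds to the label: (1 × 3600 + 27 × 60 + 19) = 5239.
Frame index = 5239 × 24 + 9 = 125745.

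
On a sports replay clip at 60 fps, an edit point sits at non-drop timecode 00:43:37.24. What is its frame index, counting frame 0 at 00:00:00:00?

Total seconds to the label: (0 × 3600 + 43 × 60 + 37) = 2617.
Frame index = 2617 × 60 + 24 = 157044.

frame 157044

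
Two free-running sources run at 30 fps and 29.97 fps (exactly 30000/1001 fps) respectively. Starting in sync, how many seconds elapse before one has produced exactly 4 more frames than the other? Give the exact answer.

2002/15 seconds

The gap grows by |30000/1001 − 30| = 30/1001 frames per second.
Time for a 4-frame gap: 4 ÷ (30/1001) = 2002/15 s.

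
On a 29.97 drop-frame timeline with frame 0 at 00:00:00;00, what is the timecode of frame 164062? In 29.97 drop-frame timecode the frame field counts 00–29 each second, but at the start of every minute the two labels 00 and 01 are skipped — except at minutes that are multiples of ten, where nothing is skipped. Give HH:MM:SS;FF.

Ten DF minutes hold 17982 frames, so frame 164062 lies in block 9 (frames 161838–179819) with 2224 frames into that block.
The block's first minute is 1800 frames and the rest 1798 each; 2224 frames reaches minute 1, so 9 × 18 + 1 × 2 = 164 labels have been skipped so far.
Adding those back, label number 164062 + 164 = 164226 at 30 labels/s is 5474 s + 6 f = 1 h 31 min 14 s frame 6, i.e. 01:31:14;06.

01:31:14;06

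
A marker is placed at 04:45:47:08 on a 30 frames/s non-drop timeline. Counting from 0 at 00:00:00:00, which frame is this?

Total seconds to the label: (4 × 3600 + 45 × 60 + 47) = 17147.
Frame index = 17147 × 30 + 8 = 514418.

frame 514418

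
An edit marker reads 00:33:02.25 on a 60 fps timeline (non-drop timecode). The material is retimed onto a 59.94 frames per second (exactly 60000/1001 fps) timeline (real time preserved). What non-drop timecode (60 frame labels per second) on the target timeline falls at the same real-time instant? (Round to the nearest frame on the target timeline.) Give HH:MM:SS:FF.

Source frame index: (0×3600 + 33×60 + 2) × 60 + 25 = 118945.
Real time: 118945 / (60) = 23789/12 s.
Target frame: (23789/12) × (60000/1001) = 118945000/1001 ≈ 118826.174 → 118826.
At 60 labels/s: frame 118826 → 00:33:00:26.

00:33:00:26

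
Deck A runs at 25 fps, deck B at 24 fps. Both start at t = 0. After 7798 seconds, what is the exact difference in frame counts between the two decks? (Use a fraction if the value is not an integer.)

A emits 25 × 7798 = 194950 frames; B emits 24 × 7798 = 187152.
Difference = 7798 frames; B is behind A.

7798 frames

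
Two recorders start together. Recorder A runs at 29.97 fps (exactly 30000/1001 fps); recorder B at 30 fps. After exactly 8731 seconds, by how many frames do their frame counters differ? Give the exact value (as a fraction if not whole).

A emits 30000/1001 × 8731 = 261930000/1001 frames; B emits 30 × 8731 = 261930.
Difference = 261930/1001 frames (≈ 261.6683); B is ahead of A.

261930/1001 frames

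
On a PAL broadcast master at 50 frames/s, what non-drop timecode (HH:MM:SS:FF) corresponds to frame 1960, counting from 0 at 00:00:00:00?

1960 ÷ 50 = 39 full seconds, remainder 10 frames.
39 s = 0 h 0 min 39 s.
Timecode: 00:00:39:10.

00:00:39:10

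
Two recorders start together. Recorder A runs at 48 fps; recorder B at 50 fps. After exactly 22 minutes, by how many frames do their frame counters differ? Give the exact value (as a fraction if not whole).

22 min = 1320 s.
A emits 48 × 1320 = 63360 frames; B emits 50 × 1320 = 66000.
Difference = 2640 frames; B is ahead of A.

2640 frames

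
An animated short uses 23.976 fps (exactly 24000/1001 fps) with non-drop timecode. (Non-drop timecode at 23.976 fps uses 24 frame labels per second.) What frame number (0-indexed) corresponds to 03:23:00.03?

frame 292323

Total seconds to the label: (3 × 3600 + 23 × 60 + 0) = 12180.
Frame index = 12180 × 24 + 3 = 292323.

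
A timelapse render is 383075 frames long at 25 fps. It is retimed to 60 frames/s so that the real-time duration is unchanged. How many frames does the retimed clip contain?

Target frames = source frames × (target rate / source rate) = 383075 × (60)/(25) = 383075 × 12/5 = 919380.

919380 frames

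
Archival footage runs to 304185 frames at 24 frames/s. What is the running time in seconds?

12674.375 seconds

Running time = 304185 / (24) = 12674.375 s.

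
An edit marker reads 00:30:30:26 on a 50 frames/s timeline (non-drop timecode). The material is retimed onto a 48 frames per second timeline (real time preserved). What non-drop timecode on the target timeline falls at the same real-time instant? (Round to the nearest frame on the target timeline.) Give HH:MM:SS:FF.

Source frame index: (0×3600 + 30×60 + 30) × 50 + 26 = 91526.
Real time: 91526 / (50) = 45763/25 s.
Target frame: (45763/25) × (48) = 2196624/25 ≈ 87864.960 → 87865.
At 48 labels/s: frame 87865 → 00:30:30:25.

00:30:30:25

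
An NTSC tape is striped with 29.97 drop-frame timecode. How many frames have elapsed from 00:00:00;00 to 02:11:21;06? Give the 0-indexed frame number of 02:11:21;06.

As if non-drop at 30 labels/s: (2 × 3600 + 11 × 60 + 21) × 30 + 6 = 236436.
Minute boundaries passed: 131; those not divisible by 10: 131 − 13 = 118; dropped labels = 2 × 118 = 236.
Actual frame index = 236436 − 236 = 236200.

236200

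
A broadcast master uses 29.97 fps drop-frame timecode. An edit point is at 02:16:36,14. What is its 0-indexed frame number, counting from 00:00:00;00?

Complete 10-minute blocks: 13, each 17982 frames → 233766.
Remaining 6 whole minutes in the current block: 1800 + 5 × 1798 = 10790 frames.
Within the current minute: 36 × 30 + 14 − 2 = 1092 (labels ;00/;01 skipped at this minute). Total = 233766 + 10790 + 1092 = 245648.

245648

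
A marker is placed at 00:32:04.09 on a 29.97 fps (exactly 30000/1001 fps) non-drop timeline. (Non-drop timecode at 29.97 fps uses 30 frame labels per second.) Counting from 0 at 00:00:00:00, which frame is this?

57729

Total seconds to the label: (0 × 3600 + 32 × 60 + 4) = 1924.
Frame index = 1924 × 30 + 9 = 57729.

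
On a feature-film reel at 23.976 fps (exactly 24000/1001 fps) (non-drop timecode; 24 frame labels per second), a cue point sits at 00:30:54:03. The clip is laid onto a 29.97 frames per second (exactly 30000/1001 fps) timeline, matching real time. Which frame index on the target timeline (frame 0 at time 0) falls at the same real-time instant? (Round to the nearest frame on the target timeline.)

Source frame index: (0×3600 + 30×60 + 54) × 24 + 3 = 44499.
Real time: 44499 / (24000/1001) = 14847833/8000 s.
Target frame: (14847833/8000) × (30000/1001) = 222495/4 ≈ 55623.750 → 55624.

frame 55624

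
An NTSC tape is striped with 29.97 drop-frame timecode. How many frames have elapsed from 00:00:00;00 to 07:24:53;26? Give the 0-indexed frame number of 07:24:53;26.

Complete 10-minute blocks: 44, each 17982 frames → 791208.
Remaining 4 whole minutes in the current block: 1800 + 3 × 1798 = 7194 frames.
Within the current minute: 53 × 30 + 26 − 2 = 1614 (labels ;00/;01 skipped at this minute). Total = 791208 + 7194 + 1614 = 800016.

800016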